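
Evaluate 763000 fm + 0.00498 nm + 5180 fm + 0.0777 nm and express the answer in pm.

In pm:
  763000 fm = 763000e-3 pm = 763
  0.00498 nm = 0.00498e3 pm = 4.98
  5180 fm = 5180e-3 pm = 5.18
  0.0777 nm = 0.0777e3 pm = 77.7
Sum: 763 + 4.98 + 5.18 + 77.7 = 850.86

850.86 pm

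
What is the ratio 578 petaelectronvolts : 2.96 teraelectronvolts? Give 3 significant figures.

(578e15) / (2.96e12) = 195.3e3

195000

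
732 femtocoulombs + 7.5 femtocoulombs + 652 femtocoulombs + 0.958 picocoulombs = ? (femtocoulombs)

In femtocoulombs:
  732 femtocoulombs → 732
  7.5 femtocoulombs → 7.5
  652 femtocoulombs → 652
  0.958 picocoulombs = 0.958e3 femtocoulombs = 958
Sum: 732 + 7.5 + 652 + 958 = 2349.5

2349.5 femtocoulombs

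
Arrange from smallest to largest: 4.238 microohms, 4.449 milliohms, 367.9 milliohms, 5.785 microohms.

4.238 microohms = 0.000004238 ohms
4.449 milliohms = 0.004449 ohms
367.9 milliohms = 0.3679 ohms
5.785 microohms = 0.000005785 ohms

4.238 microohms < 5.785 microohms < 4.449 milliohms < 367.9 milliohms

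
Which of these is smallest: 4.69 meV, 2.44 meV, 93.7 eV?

4.69 meV = 0.00469 eV
2.44 meV = 0.00244 eV
93.7 eV = 93.7 eV

2.44 meV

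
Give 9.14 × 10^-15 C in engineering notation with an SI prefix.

= 9.14 × 10^-15 C; 10^-15 is femto.

9.14 fC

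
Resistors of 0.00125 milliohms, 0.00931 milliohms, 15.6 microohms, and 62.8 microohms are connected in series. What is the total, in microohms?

88.96 microohms

In microohms:
  0.00125 milliohms = 0.00125 × 10^3 microohms = 1.25
  0.00931 milliohms = 0.00931 × 10^3 microohms = 9.31
  15.6 microohms → 15.6
  62.8 microohms → 62.8
Sum: 1.25 + 9.31 + 15.6 + 62.8 = 88.96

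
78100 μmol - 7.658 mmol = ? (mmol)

In mmol:
  78100 μmol = 78100 × 10⁻³ mmol = 78.1
  7.658 mmol → 7.658
Difference: 78.1 - 7.658 = 70.442

70.442 mmol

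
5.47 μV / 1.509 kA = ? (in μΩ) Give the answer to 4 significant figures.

(5.47 × 10^-6) / (1.509 × 10^3) = 3.62492 × 10^-9 Ω

0.003625 μΩ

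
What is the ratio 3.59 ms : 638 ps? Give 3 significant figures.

5630000

(3.59 × 10^-3) / (638 × 10^-12) = 0.005627 × 10^9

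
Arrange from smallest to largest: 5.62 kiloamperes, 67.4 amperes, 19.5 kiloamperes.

5.62 kiloamperes = 5620 amperes
67.4 amperes = 67.4 amperes
19.5 kiloamperes = 19500 amperes

67.4 amperes < 5.62 kiloamperes < 19.5 kiloamperes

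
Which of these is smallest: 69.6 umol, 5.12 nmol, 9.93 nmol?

5.12 nmol

69.6 umol = 0.0000696 mol
5.12 nmol = 0.00000000512 mol
9.93 nmol = 0.00000000993 mol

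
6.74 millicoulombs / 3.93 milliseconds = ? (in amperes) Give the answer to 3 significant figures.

1.72 amperes

(6.74 × 10^-3) / (3.93 × 10^-3) = 1.715 A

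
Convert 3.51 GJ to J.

3510000000 J

giga = 1e9, (no prefix) = 1e0; factor is 1e9.
3.51 × 1e9 = 3510000000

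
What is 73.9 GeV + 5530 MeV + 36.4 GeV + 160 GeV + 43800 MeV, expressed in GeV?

319.63 GeV

In GeV:
  73.9 GeV → 73.9
  5530 MeV = 5530e-3 GeV = 5.53
  36.4 GeV → 36.4
  160 GeV → 160
  43800 MeV = 43800e-3 GeV = 43.8
Sum: 73.9 + 5.53 + 36.4 + 160 + 43.8 = 319.63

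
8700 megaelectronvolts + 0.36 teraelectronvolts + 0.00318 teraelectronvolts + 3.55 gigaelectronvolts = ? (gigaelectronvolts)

375.43 gigaelectronvolts

In gigaelectronvolts:
  8700 megaelectronvolts = 8700 × 10⁻³ gigaelectronvolts = 8.7
  0.36 teraelectronvolts = 0.36 × 10³ gigaelectronvolts = 360
  0.00318 teraelectronvolts = 0.00318 × 10³ gigaelectronvolts = 3.18
  3.55 gigaelectronvolts → 3.55
Sum: 8.7 + 360 + 3.18 + 3.55 = 375.43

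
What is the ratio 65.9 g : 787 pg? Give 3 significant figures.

83700000000

(65.9) / (787e-12) = 0.08374e12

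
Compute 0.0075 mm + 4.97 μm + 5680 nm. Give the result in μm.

In μm:
  0.0075 mm = 0.0075 × 10^3 μm = 7.5
  4.97 μm → 4.97
  5680 nm = 5680 × 10^-3 μm = 5.68
Sum: 7.5 + 4.97 + 5.68 = 18.15

18.15 μm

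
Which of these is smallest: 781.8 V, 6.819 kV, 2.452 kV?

781.8 V

781.8 V = 781.8 V
6.819 kV = 6819 V
2.452 kV = 2452 V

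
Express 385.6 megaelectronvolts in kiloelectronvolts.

mega = 10^6, kilo = 10^3; factor is 10^3.
385.6 × 10^3 = 385600

385600 kiloelectronvolts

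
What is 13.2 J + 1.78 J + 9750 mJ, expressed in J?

In J:
  13.2 J → 13.2
  1.78 J → 1.78
  9750 mJ = 9750 × 10⁻³ J = 9.75
Sum: 13.2 + 1.78 + 9.75 = 24.73

24.73 J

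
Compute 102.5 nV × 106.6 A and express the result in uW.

10.9265 uW

102.5 × 10⁻⁹ × 106.6 = 10926.5 × 10⁻⁹ W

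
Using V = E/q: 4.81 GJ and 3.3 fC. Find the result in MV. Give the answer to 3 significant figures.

(4.81 × 10⁹) / (3.3 × 10⁻¹⁵) = 1.4576 × 10²⁴ V

1460000000000000000 MV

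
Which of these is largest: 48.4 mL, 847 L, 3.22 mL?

48.4 mL = 0.0484 L
847 L = 847 L
3.22 mL = 0.00322 L

847 L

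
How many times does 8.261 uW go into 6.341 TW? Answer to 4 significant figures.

(6.341 × 10¹²) / (8.261 × 10⁻⁶) = 0.76758 × 10¹⁸

767600000000000000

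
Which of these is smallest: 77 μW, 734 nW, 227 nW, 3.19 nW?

77 μW = 0.000077 W
734 nW = 0.000000734 W
227 nW = 0.000000227 W
3.19 nW = 0.00000000319 W

3.19 nW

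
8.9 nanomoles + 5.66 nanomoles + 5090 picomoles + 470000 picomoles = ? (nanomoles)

489.65 nanomoles

In nanomoles:
  8.9 nanomoles → 8.9
  5.66 nanomoles → 5.66
  5090 picomoles = 5090e-3 nanomoles = 5.09
  470000 picomoles = 470000e-3 nanomoles = 470
Sum: 8.9 + 5.66 + 5.09 + 470 = 489.65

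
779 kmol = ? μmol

kilo = 10³, micro = 10⁻⁶; factor is 10⁹.
779 × 10⁹ = 779000000000

779000000000 μmol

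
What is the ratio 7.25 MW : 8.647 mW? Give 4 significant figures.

838400000

(7.25 × 10^6) / (8.647 × 10^-3) = 0.83844 × 10^9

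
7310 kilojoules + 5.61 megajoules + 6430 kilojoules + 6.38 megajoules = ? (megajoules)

25.73 megajoules

In megajoules:
  7310 kilojoules = 7310 × 10⁻³ megajoules = 7.31
  5.61 megajoules → 5.61
  6430 kilojoules = 6430 × 10⁻³ megajoules = 6.43
  6.38 megajoules → 6.38
Sum: 7.31 + 5.61 + 6.43 + 6.38 = 25.73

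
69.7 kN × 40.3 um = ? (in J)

2.80891 J

69.7 × 10^3 × 40.3 × 10^-6 = 2808.91 × 10^-3 J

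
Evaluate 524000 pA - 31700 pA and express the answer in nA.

In nA:
  524000 pA = 524000 × 10⁻³ nA = 524
  31700 pA = 31700 × 10⁻³ nA = 31.7
Difference: 524 - 31.7 = 492.3

492.3 nA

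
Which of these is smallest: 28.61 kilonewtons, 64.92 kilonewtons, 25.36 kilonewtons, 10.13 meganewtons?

25.36 kilonewtons

28.61 kilonewtons = 28610 newtons
64.92 kilonewtons = 64920 newtons
25.36 kilonewtons = 25360 newtons
10.13 meganewtons = 10130000 newtons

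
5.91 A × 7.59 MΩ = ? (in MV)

5.91 × 7.59 × 10⁶ = 44.8569 × 10⁶ V

44.8569 MV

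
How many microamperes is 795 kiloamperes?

kilo = 10^3, micro = 10^-6; factor is 10^9.
795 × 10^9 = 795000000000

795000000000 microamperes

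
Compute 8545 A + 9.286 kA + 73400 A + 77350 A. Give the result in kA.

168.581 kA

In kA:
  8545 A = 8545 × 10⁻³ kA = 8.545
  9.286 kA → 9.286
  73400 A = 73400 × 10⁻³ kA = 73.4
  77350 A = 77350 × 10⁻³ kA = 77.35
Sum: 8.545 + 9.286 + 73.4 + 77.35 = 168.581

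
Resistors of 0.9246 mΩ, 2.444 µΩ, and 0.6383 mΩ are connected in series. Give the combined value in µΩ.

In µΩ:
  0.9246 mΩ = 0.9246 × 10^3 µΩ = 924.6
  2.444 µΩ → 2.444
  0.6383 mΩ = 0.6383 × 10^3 µΩ = 638.3
Sum: 924.6 + 2.444 + 638.3 = 1565.344

1565.344 µΩ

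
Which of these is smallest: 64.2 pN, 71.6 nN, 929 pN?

64.2 pN

64.2 pN = 0.0000000000642 N
71.6 nN = 0.0000000716 N
929 pN = 0.000000000929 N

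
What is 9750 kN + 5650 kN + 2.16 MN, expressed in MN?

17.56 MN

In MN:
  9750 kN = 9750e-3 MN = 9.75
  5650 kN = 5650e-3 MN = 5.65
  2.16 MN → 2.16
Sum: 9.75 + 5.65 + 2.16 = 17.56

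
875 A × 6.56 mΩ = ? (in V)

875 × 6.56 × 10^-3 = 5740 × 10^-3 V

5.74 V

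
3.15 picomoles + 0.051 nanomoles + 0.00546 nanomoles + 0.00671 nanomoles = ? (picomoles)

In picomoles:
  3.15 picomoles → 3.15
  0.051 nanomoles = 0.051 × 10^3 picomoles = 51
  0.00546 nanomoles = 0.00546 × 10^3 picomoles = 5.46
  0.00671 nanomoles = 0.00671 × 10^3 picomoles = 6.71
Sum: 3.15 + 51 + 5.46 + 6.71 = 66.32

66.32 picomoles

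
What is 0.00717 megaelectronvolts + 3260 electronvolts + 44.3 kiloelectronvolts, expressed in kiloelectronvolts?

In kiloelectronvolts:
  0.00717 megaelectronvolts = 0.00717 × 10^3 kiloelectronvolts = 7.17
  3260 electronvolts = 3260 × 10^-3 kiloelectronvolts = 3.26
  44.3 kiloelectronvolts → 44.3
Sum: 7.17 + 3.26 + 44.3 = 54.73

54.73 kiloelectronvolts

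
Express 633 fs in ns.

0.000633 ns

femto = 1e-15, nano = 1e-9; factor is 1e-6.
633 × 1e-6 = 0.000633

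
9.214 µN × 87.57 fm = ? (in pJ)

0.00000080686998 pJ

9.214 × 10⁻⁶ × 87.57 × 10⁻¹⁵ = 806.86998 × 10⁻²¹ J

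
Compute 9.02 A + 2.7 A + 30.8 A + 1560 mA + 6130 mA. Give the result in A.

50.21 A

In A:
  9.02 A → 9.02
  2.7 A → 2.7
  30.8 A → 30.8
  1560 mA = 1560 × 10⁻³ A = 1.56
  6130 mA = 6130 × 10⁻³ A = 6.13
Sum: 9.02 + 2.7 + 30.8 + 1.56 + 6.13 = 50.21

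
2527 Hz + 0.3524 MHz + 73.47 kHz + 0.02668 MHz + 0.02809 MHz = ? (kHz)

In kHz:
  2527 Hz = 2527e-3 kHz = 2.527
  0.3524 MHz = 0.3524e3 kHz = 352.4
  73.47 kHz → 73.47
  0.02668 MHz = 0.02668e3 kHz = 26.68
  0.02809 MHz = 0.02809e3 kHz = 28.09
Sum: 2.527 + 352.4 + 73.47 + 26.68 + 28.09 = 483.167

483.167 kHz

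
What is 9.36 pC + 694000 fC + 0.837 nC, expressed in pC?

In pC:
  9.36 pC → 9.36
  694000 fC = 694000 × 10^-3 pC = 694
  0.837 nC = 0.837 × 10^3 pC = 837
Sum: 9.36 + 694 + 837 = 1540.36

1540.36 pC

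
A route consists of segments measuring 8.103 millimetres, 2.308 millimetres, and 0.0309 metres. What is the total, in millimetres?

In millimetres:
  8.103 millimetres → 8.103
  2.308 millimetres → 2.308
  0.0309 metres = 0.0309e3 millimetres = 30.9
Sum: 8.103 + 2.308 + 30.9 = 41.311

41.311 millimetres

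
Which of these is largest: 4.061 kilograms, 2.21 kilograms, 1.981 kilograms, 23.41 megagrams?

4.061 kilograms = 4061 grams
2.21 kilograms = 2210 grams
1.981 kilograms = 1981 grams
23.41 megagrams = 23410000 grams

23.41 megagrams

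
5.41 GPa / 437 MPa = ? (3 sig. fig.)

12.4

(5.41 × 10⁹) / (437 × 10⁶) = 0.01238 × 10³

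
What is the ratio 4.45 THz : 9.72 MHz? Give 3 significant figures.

(4.45 × 10¹²) / (9.72 × 10⁶) = 0.4578 × 10⁶

458000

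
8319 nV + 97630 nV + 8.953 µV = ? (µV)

114.902 µV

In µV:
  8319 nV = 8319 × 10⁻³ µV = 8.319
  97630 nV = 97630 × 10⁻³ µV = 97.63
  8.953 µV → 8.953
Sum: 8.319 + 97.63 + 8.953 = 114.902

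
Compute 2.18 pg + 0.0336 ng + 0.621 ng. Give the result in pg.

656.78 pg

In pg:
  2.18 pg → 2.18
  0.0336 ng = 0.0336 × 10³ pg = 33.6
  0.621 ng = 0.621 × 10³ pg = 621
Sum: 2.18 + 33.6 + 621 = 656.78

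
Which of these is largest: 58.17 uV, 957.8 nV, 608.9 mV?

58.17 uV = 0.00005817 V
957.8 nV = 0.0000009578 V
608.9 mV = 0.6089 V

608.9 mV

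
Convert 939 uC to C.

micro = 10^-6, (no prefix) = 10^0; factor is 10^-6.
939 × 10^-6 = 0.000939

0.000939 C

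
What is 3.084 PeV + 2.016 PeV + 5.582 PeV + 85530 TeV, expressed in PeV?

In PeV:
  3.084 PeV → 3.084
  2.016 PeV → 2.016
  5.582 PeV → 5.582
  85530 TeV = 85530 × 10⁻³ PeV = 85.53
Sum: 3.084 + 2.016 + 5.582 + 85.53 = 96.212

96.212 PeV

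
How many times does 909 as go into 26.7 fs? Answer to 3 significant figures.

(26.7e-15) / (909e-18) = 0.02937e3

29.4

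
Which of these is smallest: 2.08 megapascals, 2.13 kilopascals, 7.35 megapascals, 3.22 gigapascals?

2.08 megapascals = 2080000 pascals
2.13 kilopascals = 2130 pascals
7.35 megapascals = 7350000 pascals
3.22 gigapascals = 3220000000 pascals

2.13 kilopascals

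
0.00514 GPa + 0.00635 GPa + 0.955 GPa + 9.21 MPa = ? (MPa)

In MPa:
  0.00514 GPa = 0.00514e3 MPa = 5.14
  0.00635 GPa = 0.00635e3 MPa = 6.35
  0.955 GPa = 0.955e3 MPa = 955
  9.21 MPa → 9.21
Sum: 5.14 + 6.35 + 955 + 9.21 = 975.7

975.7 MPa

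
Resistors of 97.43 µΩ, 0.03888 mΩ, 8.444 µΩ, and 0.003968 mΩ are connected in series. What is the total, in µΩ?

148.722 µΩ

In µΩ:
  97.43 µΩ → 97.43
  0.03888 mΩ = 0.03888 × 10^3 µΩ = 38.88
  8.444 µΩ → 8.444
  0.003968 mΩ = 0.003968 × 10^3 µΩ = 3.968
Sum: 97.43 + 38.88 + 8.444 + 3.968 = 148.722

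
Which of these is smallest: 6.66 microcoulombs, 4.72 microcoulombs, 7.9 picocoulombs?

6.66 microcoulombs = 0.00000666 coulombs
4.72 microcoulombs = 0.00000472 coulombs
7.9 picocoulombs = 0.0000000000079 coulombs

7.9 picocoulombs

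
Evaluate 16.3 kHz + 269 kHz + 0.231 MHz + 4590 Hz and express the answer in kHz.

In kHz:
  16.3 kHz → 16.3
  269 kHz → 269
  0.231 MHz = 0.231 × 10³ kHz = 231
  4590 Hz = 4590 × 10⁻³ kHz = 4.59
Sum: 16.3 + 269 + 231 + 4.59 = 520.89

520.89 kHz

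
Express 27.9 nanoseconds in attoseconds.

27900000000 attoseconds

nano = 10^-9, atto = 10^-18; factor is 10^9.
27.9 × 10^9 = 27900000000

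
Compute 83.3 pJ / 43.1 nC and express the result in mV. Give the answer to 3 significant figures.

1.93 mV

(83.3 × 10⁻¹²) / (43.1 × 10⁻⁹) = 1.9327 × 10⁻³ V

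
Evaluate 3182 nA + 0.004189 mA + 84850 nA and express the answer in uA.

In uA:
  3182 nA = 3182 × 10⁻³ uA = 3.182
  0.004189 mA = 0.004189 × 10³ uA = 4.189
  84850 nA = 84850 × 10⁻³ uA = 84.85
Sum: 3.182 + 4.189 + 84.85 = 92.221

92.221 uA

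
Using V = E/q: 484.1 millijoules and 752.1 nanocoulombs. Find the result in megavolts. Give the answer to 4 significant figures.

0.6437 megavolts

(484.1 × 10^-3) / (752.1 × 10^-9) = 0.643664 × 10^6 V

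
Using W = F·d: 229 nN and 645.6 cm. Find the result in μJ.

1.478424 μJ

229e-9 × 645.6e-2 = 147842.4e-11 J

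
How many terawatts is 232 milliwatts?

milli = 10⁻³, tera = 10¹²; factor is 10⁻¹⁵.
232 × 10⁻¹⁵ = 0.000000000000232

0.000000000000232 terawatts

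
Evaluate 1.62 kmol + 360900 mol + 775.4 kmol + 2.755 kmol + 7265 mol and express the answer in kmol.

1147.94 kmol

In kmol:
  1.62 kmol → 1.62
  360900 mol = 360900 × 10⁻³ kmol = 360.9
  775.4 kmol → 775.4
  2.755 kmol → 2.755
  7265 mol = 7265 × 10⁻³ kmol = 7.265
Sum: 1.62 + 360.9 + 775.4 + 2.755 + 7.265 = 1147.94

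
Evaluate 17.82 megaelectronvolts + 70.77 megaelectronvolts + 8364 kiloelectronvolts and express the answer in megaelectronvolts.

In megaelectronvolts:
  17.82 megaelectronvolts → 17.82
  70.77 megaelectronvolts → 70.77
  8364 kiloelectronvolts = 8364e-3 megaelectronvolts = 8.364
Sum: 17.82 + 70.77 + 8.364 = 96.954

96.954 megaelectronvolts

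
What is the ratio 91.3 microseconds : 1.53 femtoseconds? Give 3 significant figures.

59700000000

(91.3 × 10^-6) / (1.53 × 10^-15) = 59.67 × 10^9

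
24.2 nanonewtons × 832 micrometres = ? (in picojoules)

24.2 × 10^-9 × 832 × 10^-6 = 20134.4 × 10^-15 J

20.1344 picojoules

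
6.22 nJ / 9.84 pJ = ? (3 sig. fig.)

632

(6.22 × 10^-9) / (9.84 × 10^-12) = 0.6321 × 10^3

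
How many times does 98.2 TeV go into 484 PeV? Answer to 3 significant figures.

(484e15) / (98.2e12) = 4.929e3

4930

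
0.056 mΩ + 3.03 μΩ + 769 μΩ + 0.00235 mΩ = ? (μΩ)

In μΩ:
  0.056 mΩ = 0.056 × 10³ μΩ = 56
  3.03 μΩ → 3.03
  769 μΩ → 769
  0.00235 mΩ = 0.00235 × 10³ μΩ = 2.35
Sum: 56 + 3.03 + 769 + 2.35 = 830.38

830.38 μΩ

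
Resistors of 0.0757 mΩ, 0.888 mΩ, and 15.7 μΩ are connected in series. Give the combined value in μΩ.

In μΩ:
  0.0757 mΩ = 0.0757 × 10³ μΩ = 75.7
  0.888 mΩ = 0.888 × 10³ μΩ = 888
  15.7 μΩ → 15.7
Sum: 75.7 + 888 + 15.7 = 979.4

979.4 μΩ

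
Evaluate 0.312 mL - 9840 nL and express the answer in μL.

In μL:
  0.312 mL = 0.312 × 10³ μL = 312
  9840 nL = 9840 × 10⁻³ μL = 9.84
Difference: 312 - 9.84 = 302.16

302.16 μL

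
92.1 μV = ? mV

0.0921 mV

micro = 10⁻⁶, milli = 10⁻³; factor is 10⁻³.
92.1 × 10⁻³ = 0.0921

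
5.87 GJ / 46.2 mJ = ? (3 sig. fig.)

127000000000

(5.87 × 10⁹) / (46.2 × 10⁻³) = 0.1271 × 10¹²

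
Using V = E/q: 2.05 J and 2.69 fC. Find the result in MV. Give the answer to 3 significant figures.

(2.05) / (2.69 × 10^-15) = 0.76208 × 10^15 V

762000000 MV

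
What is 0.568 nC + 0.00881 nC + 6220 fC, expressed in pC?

In pC:
  0.568 nC = 0.568 × 10³ pC = 568
  0.00881 nC = 0.00881 × 10³ pC = 8.81
  6220 fC = 6220 × 10⁻³ pC = 6.22
Sum: 568 + 8.81 + 6.22 = 583.03

583.03 pC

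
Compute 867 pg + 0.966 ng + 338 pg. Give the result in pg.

2171 pg

In pg:
  867 pg → 867
  0.966 ng = 0.966 × 10³ pg = 966
  338 pg → 338
Sum: 867 + 966 + 338 = 2171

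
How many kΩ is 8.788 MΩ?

mega = 10^6, kilo = 10^3; factor is 10^3.
8.788 × 10^3 = 8788

8788 kΩ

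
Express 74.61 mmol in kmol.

milli = 1e-3, kilo = 1e3; factor is 1e-6.
74.61 × 1e-6 = 0.00007461

0.00007461 kmol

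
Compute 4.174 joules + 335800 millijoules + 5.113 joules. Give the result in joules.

In joules:
  4.174 joules → 4.174
  335800 millijoules = 335800 × 10^-3 joules = 335.8
  5.113 joules → 5.113
Sum: 4.174 + 335.8 + 5.113 = 345.087

345.087 joules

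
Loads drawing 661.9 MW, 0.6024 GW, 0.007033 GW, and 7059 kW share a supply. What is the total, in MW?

In MW:
  661.9 MW → 661.9
  0.6024 GW = 0.6024 × 10³ MW = 602.4
  0.007033 GW = 0.007033 × 10³ MW = 7.033
  7059 kW = 7059 × 10⁻³ MW = 7.059
Sum: 661.9 + 602.4 + 7.033 + 7.059 = 1278.392

1278.392 MW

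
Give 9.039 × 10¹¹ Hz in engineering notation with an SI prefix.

903.9 GHz

= 903.9 × 10⁹ Hz; 10⁹ is giga.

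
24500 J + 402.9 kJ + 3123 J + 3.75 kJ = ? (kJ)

In kJ:
  24500 J = 24500 × 10⁻³ kJ = 24.5
  402.9 kJ → 402.9
  3123 J = 3123 × 10⁻³ kJ = 3.123
  3.75 kJ → 3.75
Sum: 24.5 + 402.9 + 3.123 + 3.75 = 434.273

434.273 kJ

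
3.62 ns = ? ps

3620 ps

nano = 10⁻⁹, pico = 10⁻¹²; factor is 10³.
3.62 × 10³ = 3620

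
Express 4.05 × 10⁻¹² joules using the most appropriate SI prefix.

4.05 picojoules

= 4.05 × 10⁻¹² joules; 10⁻¹² is pico.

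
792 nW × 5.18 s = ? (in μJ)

4.10256 μJ

792e-9 × 5.18 = 4102.56e-9 J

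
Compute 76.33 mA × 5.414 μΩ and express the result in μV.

0.41325062 μV

76.33 × 10^-3 × 5.414 × 10^-6 = 413.25062 × 10^-9 V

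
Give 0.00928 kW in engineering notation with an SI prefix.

9.28 W

= 9.28 W; mantissa already in [1, 1000).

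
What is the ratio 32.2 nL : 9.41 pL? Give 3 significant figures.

3420

(32.2e-9) / (9.41e-12) = 3.422e3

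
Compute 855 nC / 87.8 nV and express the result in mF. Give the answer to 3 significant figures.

9740 mF

(855e-9) / (87.8e-9) = 9.738 F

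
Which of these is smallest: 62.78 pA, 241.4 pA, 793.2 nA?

62.78 pA = 0.00000000006278 A
241.4 pA = 0.0000000002414 A
793.2 nA = 0.0000007932 A

62.78 pA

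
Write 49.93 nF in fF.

nano = 10⁻⁹, femto = 10⁻¹⁵; factor is 10⁶.
49.93 × 10⁶ = 49930000

49930000 fF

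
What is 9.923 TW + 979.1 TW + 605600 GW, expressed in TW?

In TW:
  9.923 TW → 9.923
  979.1 TW → 979.1
  605600 GW = 605600e-3 TW = 605.6
Sum: 9.923 + 979.1 + 605.6 = 1594.623

1594.623 TW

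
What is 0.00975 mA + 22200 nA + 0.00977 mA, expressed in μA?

41.72 μA

In μA:
  0.00975 mA = 0.00975e3 μA = 9.75
  22200 nA = 22200e-3 μA = 22.2
  0.00977 mA = 0.00977e3 μA = 9.77
Sum: 9.75 + 22.2 + 9.77 = 41.72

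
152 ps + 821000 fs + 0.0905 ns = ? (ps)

In ps:
  152 ps → 152
  821000 fs = 821000 × 10^-3 ps = 821
  0.0905 ns = 0.0905 × 10^3 ps = 90.5
Sum: 152 + 821 + 90.5 = 1063.5

1063.5 ps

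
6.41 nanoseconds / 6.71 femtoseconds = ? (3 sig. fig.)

(6.41 × 10^-9) / (6.71 × 10^-15) = 0.9553 × 10^6

955000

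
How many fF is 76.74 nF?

76740000 fF

nano = 10⁻⁹, femto = 10⁻¹⁵; factor is 10⁶.
76.74 × 10⁶ = 76740000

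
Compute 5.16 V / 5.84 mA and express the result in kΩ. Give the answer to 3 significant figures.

0.884 kΩ

(5.16) / (5.84 × 10⁻³) = 0.88356 × 10³ Ω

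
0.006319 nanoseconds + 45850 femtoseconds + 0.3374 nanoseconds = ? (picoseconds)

389.569 picoseconds

In picoseconds:
  0.006319 nanoseconds = 0.006319 × 10^3 picoseconds = 6.319
  45850 femtoseconds = 45850 × 10^-3 picoseconds = 45.85
  0.3374 nanoseconds = 0.3374 × 10^3 picoseconds = 337.4
Sum: 6.319 + 45.85 + 337.4 = 389.569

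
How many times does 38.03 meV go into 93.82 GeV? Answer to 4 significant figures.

(93.82 × 10⁹) / (38.03 × 10⁻³) = 2.467 × 10¹²

2467000000000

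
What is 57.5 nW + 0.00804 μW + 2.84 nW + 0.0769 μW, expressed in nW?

145.28 nW

In nW:
  57.5 nW → 57.5
  0.00804 μW = 0.00804e3 nW = 8.04
  2.84 nW → 2.84
  0.0769 μW = 0.0769e3 nW = 76.9
Sum: 57.5 + 8.04 + 2.84 + 76.9 = 145.28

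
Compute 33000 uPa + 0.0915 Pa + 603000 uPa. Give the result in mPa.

727.5 mPa

In mPa:
  33000 uPa = 33000 × 10^-3 mPa = 33
  0.0915 Pa = 0.0915 × 10^3 mPa = 91.5
  603000 uPa = 603000 × 10^-3 mPa = 603
Sum: 33 + 91.5 + 603 = 727.5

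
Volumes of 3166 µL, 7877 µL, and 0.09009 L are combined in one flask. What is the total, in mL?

In mL:
  3166 µL = 3166 × 10^-3 mL = 3.166
  7877 µL = 7877 × 10^-3 mL = 7.877
  0.09009 L = 0.09009 × 10^3 mL = 90.09
Sum: 3.166 + 7.877 + 90.09 = 101.133

101.133 mL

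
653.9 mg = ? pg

milli = 10^-3, pico = 10^-12; factor is 10^9.
653.9 × 10^9 = 653900000000

653900000000 pg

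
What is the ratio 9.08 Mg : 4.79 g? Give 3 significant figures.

(9.08e6) / (4.79) = 1.896e6

1900000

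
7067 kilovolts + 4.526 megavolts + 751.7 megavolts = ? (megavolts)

In megavolts:
  7067 kilovolts = 7067e-3 megavolts = 7.067
  4.526 megavolts → 4.526
  751.7 megavolts → 751.7
Sum: 7.067 + 4.526 + 751.7 = 763.293

763.293 megavolts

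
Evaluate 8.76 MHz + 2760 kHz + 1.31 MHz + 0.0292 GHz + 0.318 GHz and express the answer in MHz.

360.03 MHz

In MHz:
  8.76 MHz → 8.76
  2760 kHz = 2760e-3 MHz = 2.76
  1.31 MHz → 1.31
  0.0292 GHz = 0.0292e3 MHz = 29.2
  0.318 GHz = 0.318e3 MHz = 318
Sum: 8.76 + 2.76 + 1.31 + 29.2 + 318 = 360.03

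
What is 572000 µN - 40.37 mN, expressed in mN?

531.63 mN

In mN:
  572000 µN = 572000 × 10^-3 mN = 572
  40.37 mN → 40.37
Difference: 572 - 40.37 = 531.63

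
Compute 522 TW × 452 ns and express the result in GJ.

0.235944 GJ

522e12 × 452e-9 = 235944e3 J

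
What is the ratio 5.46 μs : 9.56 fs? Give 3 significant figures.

571000000

(5.46 × 10^-6) / (9.56 × 10^-15) = 0.5711 × 10^9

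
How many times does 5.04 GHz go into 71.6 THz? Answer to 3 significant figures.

14200

(71.6 × 10¹²) / (5.04 × 10⁹) = 14.21 × 10³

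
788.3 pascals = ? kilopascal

0.7883 kilopascals

(no prefix) = 10^0, kilo = 10^3; factor is 10^-3.
788.3 × 10^-3 = 0.7883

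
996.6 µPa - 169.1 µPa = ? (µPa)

In µPa:
  996.6 µPa → 996.6
  169.1 µPa → 169.1
Difference: 996.6 - 169.1 = 827.5

827.5 µPa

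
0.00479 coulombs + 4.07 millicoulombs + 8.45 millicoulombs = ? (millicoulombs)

In millicoulombs:
  0.00479 coulombs = 0.00479e3 millicoulombs = 4.79
  4.07 millicoulombs → 4.07
  8.45 millicoulombs → 8.45
Sum: 4.79 + 4.07 + 8.45 = 17.31

17.31 millicoulombs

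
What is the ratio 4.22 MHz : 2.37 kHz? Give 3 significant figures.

(4.22e6) / (2.37e3) = 1.781e3

1780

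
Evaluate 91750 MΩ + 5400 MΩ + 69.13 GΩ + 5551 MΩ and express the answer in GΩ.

171.831 GΩ

In GΩ:
  91750 MΩ = 91750 × 10^-3 GΩ = 91.75
  5400 MΩ = 5400 × 10^-3 GΩ = 5.4
  69.13 GΩ → 69.13
  5551 MΩ = 5551 × 10^-3 GΩ = 5.551
Sum: 91.75 + 5.4 + 69.13 + 5.551 = 171.831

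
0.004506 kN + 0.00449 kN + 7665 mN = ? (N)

In N:
  0.004506 kN = 0.004506 × 10^3 N = 4.506
  0.00449 kN = 0.00449 × 10^3 N = 4.49
  7665 mN = 7665 × 10^-3 N = 7.665
Sum: 4.506 + 4.49 + 7.665 = 16.661

16.661 N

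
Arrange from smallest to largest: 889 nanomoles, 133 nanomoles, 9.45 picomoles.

9.45 picomoles < 133 nanomoles < 889 nanomoles

889 nanomoles = 0.000000889 moles
133 nanomoles = 0.000000133 moles
9.45 picomoles = 0.00000000000945 moles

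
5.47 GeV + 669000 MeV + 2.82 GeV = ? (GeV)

In GeV:
  5.47 GeV → 5.47
  669000 MeV = 669000 × 10⁻³ GeV = 669
  2.82 GeV → 2.82
Sum: 5.47 + 669 + 2.82 = 677.29

677.29 GeV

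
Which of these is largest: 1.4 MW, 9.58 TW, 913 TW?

1.4 MW = 1400000 W
9.58 TW = 9580000000000 W
913 TW = 913000000000000 W

913 TW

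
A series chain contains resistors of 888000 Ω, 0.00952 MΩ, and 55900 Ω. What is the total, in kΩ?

953.42 kΩ

In kΩ:
  888000 Ω = 888000 × 10⁻³ kΩ = 888
  0.00952 MΩ = 0.00952 × 10³ kΩ = 9.52
  55900 Ω = 55900 × 10⁻³ kΩ = 55.9
Sum: 888 + 9.52 + 55.9 = 953.42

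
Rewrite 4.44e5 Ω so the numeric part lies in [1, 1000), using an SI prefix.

= 444e3 Ω; 1e3 is kilo.

444 kΩ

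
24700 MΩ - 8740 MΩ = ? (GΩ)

15.96 GΩ

In GΩ:
  24700 MΩ = 24700 × 10^-3 GΩ = 24.7
  8740 MΩ = 8740 × 10^-3 GΩ = 8.74
Difference: 24.7 - 8.74 = 15.96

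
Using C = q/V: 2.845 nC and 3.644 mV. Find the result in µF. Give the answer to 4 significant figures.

(2.845e-9) / (3.644e-3) = 0.780735e-6 F

0.7807 µF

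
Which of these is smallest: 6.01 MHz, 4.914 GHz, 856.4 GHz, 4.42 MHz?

4.42 MHz

6.01 MHz = 6010000 Hz
4.914 GHz = 4914000000 Hz
856.4 GHz = 856400000000 Hz
4.42 MHz = 4420000 Hz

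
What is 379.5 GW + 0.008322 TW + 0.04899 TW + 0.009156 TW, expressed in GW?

In GW:
  379.5 GW → 379.5
  0.008322 TW = 0.008322 × 10³ GW = 8.322
  0.04899 TW = 0.04899 × 10³ GW = 48.99
  0.009156 TW = 0.009156 × 10³ GW = 9.156
Sum: 379.5 + 8.322 + 48.99 + 9.156 = 445.968

445.968 GW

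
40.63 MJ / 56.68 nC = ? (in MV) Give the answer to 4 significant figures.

716800000 MV

(40.63e6) / (56.68e-9) = 0.716831e15 V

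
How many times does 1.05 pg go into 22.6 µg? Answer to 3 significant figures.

21500000

(22.6 × 10^-6) / (1.05 × 10^-12) = 21.52 × 10^6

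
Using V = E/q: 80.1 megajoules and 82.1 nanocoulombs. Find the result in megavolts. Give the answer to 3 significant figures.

976000000 megavolts

(80.1 × 10^6) / (82.1 × 10^-9) = 0.97564 × 10^15 V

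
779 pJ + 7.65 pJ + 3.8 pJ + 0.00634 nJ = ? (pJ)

796.79 pJ

In pJ:
  779 pJ → 779
  7.65 pJ → 7.65
  3.8 pJ → 3.8
  0.00634 nJ = 0.00634e3 pJ = 6.34
Sum: 779 + 7.65 + 3.8 + 6.34 = 796.79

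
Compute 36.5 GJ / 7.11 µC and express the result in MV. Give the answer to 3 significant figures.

(36.5e9) / (7.11e-6) = 5.1336e15 V

5130000000 MV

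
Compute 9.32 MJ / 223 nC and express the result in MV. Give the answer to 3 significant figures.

(9.32 × 10⁶) / (223 × 10⁻⁹) = 0.041794 × 10¹⁵ V

41800000 MV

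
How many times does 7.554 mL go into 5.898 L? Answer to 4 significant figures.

(5.898) / (7.554 × 10⁻³) = 0.78078 × 10³

780.8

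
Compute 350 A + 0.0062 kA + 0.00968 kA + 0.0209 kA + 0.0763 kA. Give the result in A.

463.08 A

In A:
  350 A → 350
  0.0062 kA = 0.0062 × 10^3 A = 6.2
  0.00968 kA = 0.00968 × 10^3 A = 9.68
  0.0209 kA = 0.0209 × 10^3 A = 20.9
  0.0763 kA = 0.0763 × 10^3 A = 76.3
Sum: 350 + 6.2 + 9.68 + 20.9 + 76.3 = 463.08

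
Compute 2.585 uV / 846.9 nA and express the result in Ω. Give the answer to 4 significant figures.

(2.585 × 10^-6) / (846.9 × 10^-9) = 0.00305231 × 10^3 Ω

3.052 Ω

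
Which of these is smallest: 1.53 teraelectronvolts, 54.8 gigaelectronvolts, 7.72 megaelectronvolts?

7.72 megaelectronvolts

1.53 teraelectronvolts = 1530000000000 electronvolts
54.8 gigaelectronvolts = 54800000000 electronvolts
7.72 megaelectronvolts = 7720000 electronvolts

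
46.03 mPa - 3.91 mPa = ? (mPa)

In mPa:
  46.03 mPa → 46.03
  3.91 mPa → 3.91
Difference: 46.03 - 3.91 = 42.12

42.12 mPa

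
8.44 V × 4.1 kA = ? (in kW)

8.44 × 4.1e3 = 34.604e3 W

34.604 kW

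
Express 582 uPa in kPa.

0.000000582 kPa

micro = 10^-6, kilo = 10^3; factor is 10^-9.
582 × 10^-9 = 0.000000582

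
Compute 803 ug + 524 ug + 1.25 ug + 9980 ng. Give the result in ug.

1338.23 ug

In ug:
  803 ug → 803
  524 ug → 524
  1.25 ug → 1.25
  9980 ng = 9980 × 10^-3 ug = 9.98
Sum: 803 + 524 + 1.25 + 9.98 = 1338.23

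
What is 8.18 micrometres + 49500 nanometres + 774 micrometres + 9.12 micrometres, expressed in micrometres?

840.8 micrometres

In micrometres:
  8.18 micrometres → 8.18
  49500 nanometres = 49500 × 10^-3 micrometres = 49.5
  774 micrometres → 774
  9.12 micrometres → 9.12
Sum: 8.18 + 49.5 + 774 + 9.12 = 840.8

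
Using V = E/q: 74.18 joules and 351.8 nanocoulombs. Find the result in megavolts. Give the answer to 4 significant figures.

210.9 megavolts

(74.18) / (351.8 × 10⁻⁹) = 0.210858 × 10⁹ V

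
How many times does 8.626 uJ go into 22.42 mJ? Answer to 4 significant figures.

2599

(22.42 × 10⁻³) / (8.626 × 10⁻⁶) = 2.5991 × 10³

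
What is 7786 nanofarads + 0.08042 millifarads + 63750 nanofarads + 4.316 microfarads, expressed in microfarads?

156.272 microfarads

In microfarads:
  7786 nanofarads = 7786e-3 microfarads = 7.786
  0.08042 millifarads = 0.08042e3 microfarads = 80.42
  63750 nanofarads = 63750e-3 microfarads = 63.75
  4.316 microfarads → 4.316
Sum: 7.786 + 80.42 + 63.75 + 4.316 = 156.272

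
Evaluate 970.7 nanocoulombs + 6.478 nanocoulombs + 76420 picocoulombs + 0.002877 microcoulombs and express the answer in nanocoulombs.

In nanocoulombs:
  970.7 nanocoulombs → 970.7
  6.478 nanocoulombs → 6.478
  76420 picocoulombs = 76420 × 10⁻³ nanocoulombs = 76.42
  0.002877 microcoulombs = 0.002877 × 10³ nanocoulombs = 2.877
Sum: 970.7 + 6.478 + 76.42 + 2.877 = 1056.475

1056.475 nanocoulombs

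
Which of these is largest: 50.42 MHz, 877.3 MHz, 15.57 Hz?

877.3 MHz

50.42 MHz = 50420000 Hz
877.3 MHz = 877300000 Hz
15.57 Hz = 15.57 Hz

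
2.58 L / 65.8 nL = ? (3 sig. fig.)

(2.58) / (65.8 × 10^-9) = 0.03921 × 10^9

39200000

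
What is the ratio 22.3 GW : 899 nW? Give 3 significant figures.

(22.3 × 10^9) / (899 × 10^-9) = 0.02481 × 10^18

24800000000000000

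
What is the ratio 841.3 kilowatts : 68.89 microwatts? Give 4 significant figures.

12210000000

(841.3 × 10³) / (68.89 × 10⁻⁶) = 12.212 × 10⁹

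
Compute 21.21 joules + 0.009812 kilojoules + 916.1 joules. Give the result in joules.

In joules:
  21.21 joules → 21.21
  0.009812 kilojoules = 0.009812 × 10^3 joules = 9.812
  916.1 joules → 916.1
Sum: 21.21 + 9.812 + 916.1 = 947.122

947.122 joules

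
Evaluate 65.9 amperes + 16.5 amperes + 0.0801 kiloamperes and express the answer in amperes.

162.5 amperes

In amperes:
  65.9 amperes → 65.9
  16.5 amperes → 16.5
  0.0801 kiloamperes = 0.0801 × 10³ amperes = 80.1
Sum: 65.9 + 16.5 + 80.1 = 162.5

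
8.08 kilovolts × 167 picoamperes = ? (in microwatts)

8.08 × 10^3 × 167 × 10^-12 = 1349.36 × 10^-9 W

1.34936 microwatts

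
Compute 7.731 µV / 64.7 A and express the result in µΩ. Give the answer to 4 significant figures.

(7.731 × 10^-6) / (64.7) = 0.11949 × 10^-6 Ω

0.1195 µΩ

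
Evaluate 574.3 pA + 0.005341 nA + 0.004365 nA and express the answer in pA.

584.006 pA

In pA:
  574.3 pA → 574.3
  0.005341 nA = 0.005341 × 10^3 pA = 5.341
  0.004365 nA = 0.004365 × 10^3 pA = 4.365
Sum: 574.3 + 5.341 + 4.365 = 584.006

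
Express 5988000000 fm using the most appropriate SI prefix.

= 5.988e-6 m; 1e-6 is micro.

5.988 um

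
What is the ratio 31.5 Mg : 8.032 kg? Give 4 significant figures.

3922

(31.5 × 10^6) / (8.032 × 10^3) = 3.9218 × 10^3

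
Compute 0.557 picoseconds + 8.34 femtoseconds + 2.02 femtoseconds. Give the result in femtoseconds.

567.36 femtoseconds

In femtoseconds:
  0.557 picoseconds = 0.557 × 10^3 femtoseconds = 557
  8.34 femtoseconds → 8.34
  2.02 femtoseconds → 2.02
Sum: 557 + 8.34 + 2.02 = 567.36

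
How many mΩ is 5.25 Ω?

(no prefix) = 10^0, milli = 10^-3; factor is 10^3.
5.25 × 10^3 = 5250

5250 mΩ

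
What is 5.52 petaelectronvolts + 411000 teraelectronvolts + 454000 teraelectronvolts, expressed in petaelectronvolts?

870.52 petaelectronvolts

In petaelectronvolts:
  5.52 petaelectronvolts → 5.52
  411000 teraelectronvolts = 411000 × 10^-3 petaelectronvolts = 411
  454000 teraelectronvolts = 454000 × 10^-3 petaelectronvolts = 454
Sum: 5.52 + 411 + 454 = 870.52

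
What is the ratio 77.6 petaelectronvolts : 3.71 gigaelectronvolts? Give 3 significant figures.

(77.6 × 10¹⁵) / (3.71 × 10⁹) = 20.92 × 10⁶

20900000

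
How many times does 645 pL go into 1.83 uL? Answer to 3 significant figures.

(1.83 × 10^-6) / (645 × 10^-12) = 0.002837 × 10^6

2840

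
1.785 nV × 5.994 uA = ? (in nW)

0.00001069929 nW

1.785e-9 × 5.994e-6 = 10.69929e-15 W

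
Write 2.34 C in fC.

2340000000000000 fC

(no prefix) = 10^0, femto = 10^-15; factor is 10^15.
2.34 × 10^15 = 2340000000000000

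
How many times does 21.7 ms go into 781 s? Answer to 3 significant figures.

(781) / (21.7 × 10^-3) = 35.99 × 10^3

36000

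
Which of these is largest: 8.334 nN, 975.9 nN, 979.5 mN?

979.5 mN

8.334 nN = 0.000000008334 N
975.9 nN = 0.0000009759 N
979.5 mN = 0.9795 N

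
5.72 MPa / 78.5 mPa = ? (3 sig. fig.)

(5.72 × 10^6) / (78.5 × 10^-3) = 0.07287 × 10^9

72900000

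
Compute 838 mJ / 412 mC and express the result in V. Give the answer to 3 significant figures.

2.03 V

(838 × 10⁻³) / (412 × 10⁻³) = 2.034 V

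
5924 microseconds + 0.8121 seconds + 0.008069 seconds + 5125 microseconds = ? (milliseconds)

831.218 milliseconds

In milliseconds:
  5924 microseconds = 5924e-3 milliseconds = 5.924
  0.8121 seconds = 0.8121e3 milliseconds = 812.1
  0.008069 seconds = 0.008069e3 milliseconds = 8.069
  5125 microseconds = 5125e-3 milliseconds = 5.125
Sum: 5.924 + 812.1 + 8.069 + 5.125 = 831.218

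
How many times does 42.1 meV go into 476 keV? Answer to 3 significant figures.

11300000

(476 × 10^3) / (42.1 × 10^-3) = 11.31 × 10^6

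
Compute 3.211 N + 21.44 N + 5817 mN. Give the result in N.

In N:
  3.211 N → 3.211
  21.44 N → 21.44
  5817 mN = 5817e-3 N = 5.817
Sum: 3.211 + 21.44 + 5.817 = 30.468

30.468 N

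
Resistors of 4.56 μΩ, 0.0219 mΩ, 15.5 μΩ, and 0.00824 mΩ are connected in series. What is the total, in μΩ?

50.2 μΩ

In μΩ:
  4.56 μΩ → 4.56
  0.0219 mΩ = 0.0219 × 10^3 μΩ = 21.9
  15.5 μΩ → 15.5
  0.00824 mΩ = 0.00824 × 10^3 μΩ = 8.24
Sum: 4.56 + 21.9 + 15.5 + 8.24 = 50.2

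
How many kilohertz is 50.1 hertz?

0.0501 kilohertz

(no prefix) = 10^0, kilo = 10^3; factor is 10^-3.
50.1 × 10^-3 = 0.0501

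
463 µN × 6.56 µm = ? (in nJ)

463 × 10^-6 × 6.56 × 10^-6 = 3037.28 × 10^-12 J

3.03728 nJ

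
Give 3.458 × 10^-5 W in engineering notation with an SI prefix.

= 34.58 × 10^-6 W; 10^-6 is micro.

34.58 µW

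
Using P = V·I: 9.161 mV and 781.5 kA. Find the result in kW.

7.1593215 kW

9.161e-3 × 781.5e3 = 7159.3215 W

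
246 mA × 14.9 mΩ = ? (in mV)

246 × 10⁻³ × 14.9 × 10⁻³ = 3665.4 × 10⁻⁶ V

3.6654 mV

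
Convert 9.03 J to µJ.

9030000 µJ

(no prefix) = 10⁰, micro = 10⁻⁶; factor is 10⁶.
9.03 × 10⁶ = 9030000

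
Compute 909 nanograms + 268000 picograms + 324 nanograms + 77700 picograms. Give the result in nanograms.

In nanograms:
  909 nanograms → 909
  268000 picograms = 268000 × 10⁻³ nanograms = 268
  324 nanograms → 324
  77700 picograms = 77700 × 10⁻³ nanograms = 77.7
Sum: 909 + 268 + 324 + 77.7 = 1578.7

1578.7 nanograms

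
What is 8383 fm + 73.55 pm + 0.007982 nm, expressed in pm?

In pm:
  8383 fm = 8383 × 10^-3 pm = 8.383
  73.55 pm → 73.55
  0.007982 nm = 0.007982 × 10^3 pm = 7.982
Sum: 8.383 + 73.55 + 7.982 = 89.915

89.915 pm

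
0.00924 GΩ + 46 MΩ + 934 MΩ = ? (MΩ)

989.24 MΩ

In MΩ:
  0.00924 GΩ = 0.00924 × 10³ MΩ = 9.24
  46 MΩ → 46
  934 MΩ → 934
Sum: 9.24 + 46 + 934 = 989.24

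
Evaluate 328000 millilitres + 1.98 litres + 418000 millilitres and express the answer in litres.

747.98 litres

In litres:
  328000 millilitres = 328000 × 10⁻³ litres = 328
  1.98 litres → 1.98
  418000 millilitres = 418000 × 10⁻³ litres = 418
Sum: 328 + 1.98 + 418 = 747.98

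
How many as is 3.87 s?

(no prefix) = 10^0, atto = 10^-18; factor is 10^18.
3.87 × 10^18 = 3870000000000000000

3870000000000000000 as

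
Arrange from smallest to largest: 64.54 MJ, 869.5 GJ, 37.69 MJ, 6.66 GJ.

64.54 MJ = 64540000 J
869.5 GJ = 869500000000 J
37.69 MJ = 37690000 J
6.66 GJ = 6660000000 J

37.69 MJ < 64.54 MJ < 6.66 GJ < 869.5 GJ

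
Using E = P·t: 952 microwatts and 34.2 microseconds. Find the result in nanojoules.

32.5584 nanojoules

952e-6 × 34.2e-6 = 32558.4e-12 J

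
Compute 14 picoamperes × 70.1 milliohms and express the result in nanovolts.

14 × 10^-12 × 70.1 × 10^-3 = 981.4 × 10^-15 V

0.0009814 nanovolts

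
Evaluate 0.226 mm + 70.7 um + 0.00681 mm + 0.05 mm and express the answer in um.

353.51 um

In um:
  0.226 mm = 0.226e3 um = 226
  70.7 um → 70.7
  0.00681 mm = 0.00681e3 um = 6.81
  0.05 mm = 0.05e3 um = 50
Sum: 226 + 70.7 + 6.81 + 50 = 353.51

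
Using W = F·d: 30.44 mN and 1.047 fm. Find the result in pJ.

30.44 × 10⁻³ × 1.047 × 10⁻¹⁵ = 31.87068 × 10⁻¹⁸ J

0.00003187068 pJ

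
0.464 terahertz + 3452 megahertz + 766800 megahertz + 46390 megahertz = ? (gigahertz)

In gigahertz:
  0.464 terahertz = 0.464e3 gigahertz = 464
  3452 megahertz = 3452e-3 gigahertz = 3.452
  766800 megahertz = 766800e-3 gigahertz = 766.8
  46390 megahertz = 46390e-3 gigahertz = 46.39
Sum: 464 + 3.452 + 766.8 + 46.39 = 1280.642

1280.642 gigahertz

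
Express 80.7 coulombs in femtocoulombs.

80700000000000000 femtocoulombs

(no prefix) = 1e0, femto = 1e-15; factor is 1e15.
80.7 × 1e15 = 80700000000000000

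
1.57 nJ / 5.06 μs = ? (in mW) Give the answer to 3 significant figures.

(1.57 × 10⁻⁹) / (5.06 × 10⁻⁶) = 0.31028 × 10⁻³ W

0.310 mW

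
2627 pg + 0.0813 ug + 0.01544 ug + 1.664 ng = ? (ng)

101.031 ng

In ng:
  2627 pg = 2627 × 10⁻³ ng = 2.627
  0.0813 ug = 0.0813 × 10³ ng = 81.3
  0.01544 ug = 0.01544 × 10³ ng = 15.44
  1.664 ng → 1.664
Sum: 2.627 + 81.3 + 15.44 + 1.664 = 101.031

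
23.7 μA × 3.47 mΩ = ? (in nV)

82.239 nV

23.7 × 10⁻⁶ × 3.47 × 10⁻³ = 82.239 × 10⁻⁹ V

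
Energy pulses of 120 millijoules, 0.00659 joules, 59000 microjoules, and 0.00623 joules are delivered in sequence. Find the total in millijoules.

In millijoules:
  120 millijoules → 120
  0.00659 joules = 0.00659e3 millijoules = 6.59
  59000 microjoules = 59000e-3 millijoules = 59
  0.00623 joules = 0.00623e3 millijoules = 6.23
Sum: 120 + 6.59 + 59 + 6.23 = 191.82

191.82 millijoules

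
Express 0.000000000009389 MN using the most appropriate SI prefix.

= 9.389 × 10^-6 N; 10^-6 is micro.

9.389 uN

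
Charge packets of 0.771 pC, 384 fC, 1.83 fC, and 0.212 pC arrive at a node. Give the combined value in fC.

In fC:
  0.771 pC = 0.771e3 fC = 771
  384 fC → 384
  1.83 fC → 1.83
  0.212 pC = 0.212e3 fC = 212
Sum: 771 + 384 + 1.83 + 212 = 1368.83

1368.83 fC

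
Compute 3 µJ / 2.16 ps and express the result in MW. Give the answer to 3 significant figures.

(3 × 10⁻⁶) / (2.16 × 10⁻¹²) = 1.3889 × 10⁶ W

1.39 MW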